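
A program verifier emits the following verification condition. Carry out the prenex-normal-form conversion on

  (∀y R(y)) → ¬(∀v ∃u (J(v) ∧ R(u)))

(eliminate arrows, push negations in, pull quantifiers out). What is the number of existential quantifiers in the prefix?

Rewrite implications/biconditionals: A → B as ¬A ∨ B.
  ¬(∀y R(y)) ∨ ¬(∀v ∃u (J(v) ∧ R(u)))
Move each ¬ inward, flipping quantifiers it crosses:
  (∃y ¬R(y)) ∨ (∃v ∀u (¬J(v) ∨ ¬R(u)))
All bound variables are already distinct, so no renaming is needed.
Finally move all quantifiers to the prefix:
  ∃y ∃v ∀u (¬R(y) ∨ ¬J(v) ∨ ¬R(u))
The prefix is ∃y ∃v ∀u: 1 universal, 2 existential.

2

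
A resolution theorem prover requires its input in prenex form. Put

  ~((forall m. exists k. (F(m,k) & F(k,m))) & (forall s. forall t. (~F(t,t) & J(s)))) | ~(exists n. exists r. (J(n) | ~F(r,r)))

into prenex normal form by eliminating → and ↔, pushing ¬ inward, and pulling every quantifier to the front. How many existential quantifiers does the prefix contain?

3

Drive negations inward (¬∀x A ≡ ∃x ¬A, ¬∃x A ≡ ∀x ¬A, De Morgan for ∧/∨):
  (exists m. forall k. (~F(m,k) | ~F(k,m))) | (exists s. exists t. (F(t,t) | ~J(s))) | (forall n. forall r. (~J(n) & F(r,r)))
Pull the quantifiers to the front (each side's bound variable is not free in the other side):
  exists m. forall k. exists s. exists t. forall n. forall r. (~F(m,k) | ~F(k,m) | F(t,t) | ~J(s) | ~J(n) & F(r,r))
The prefix is exists m forall k exists s exists t forall n forall r: 3 universal, 3 existential.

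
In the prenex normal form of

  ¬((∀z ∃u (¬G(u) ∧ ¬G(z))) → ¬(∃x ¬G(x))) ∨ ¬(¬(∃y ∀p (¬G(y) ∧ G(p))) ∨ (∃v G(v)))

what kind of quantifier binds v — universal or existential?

Rewrite implications/biconditionals: A → B as ¬A ∨ B.
  ¬(¬(∀z ∃u (¬G(u) ∧ ¬G(z))) ∨ ¬(∃x ¬G(x))) ∨ ¬(¬(∃y ∀p (¬G(y) ∧ G(p))) ∨ (∃v G(v)))
Drive negations inward (¬∀x A ≡ ∃x ¬A, ¬∃x A ≡ ∀x ¬A, De Morgan for ∧/∨):
  (∀z ∃u (¬G(u) ∧ ¬G(z))) ∧ (∃x ¬G(x)) ∨ (∃y ∀p (¬G(y) ∧ G(p))) ∧ (∀v ¬G(v))
Extract every quantifier outward, since the variables are now distinct and don't occur free across branches:
  ∀z ∃u ∃x ∃y ∀p ∀v (¬G(u) ∧ ¬G(z) ∧ ¬G(x) ∨ ¬G(y) ∧ G(p) ∧ ¬G(v))
The quantifier ∃v sits under an odd number of negations (counting the antecedent side of each →), so it flips to ∀v.

universal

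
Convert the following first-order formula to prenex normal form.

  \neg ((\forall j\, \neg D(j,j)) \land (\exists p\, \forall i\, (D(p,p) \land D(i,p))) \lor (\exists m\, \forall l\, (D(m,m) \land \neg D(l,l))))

\exists j\, \forall p\, \exists i\, \forall m\, \exists l\, ((D(j,j) \lor \neg D(p,p) \lor \neg D(i,p)) \land (\neg D(m,m) \lor D(l,l)))

Push ¬ through the quantifiers and connectives to reach negation normal form:
  ((\exists j\, D(j,j)) \lor (\forall p\, \exists i\, (\neg D(p,p) \lor \neg D(i,p)))) \land (\forall m\, \exists l\, (\neg D(m,m) \lor D(l,l)))
All bound variables are already distinct, so no renaming is needed.
Pull the quantifiers to the front (each side's bound variable is not free in the other side):
  \exists j\, \forall p\, \exists i\, \forall m\, \exists l\, ((D(j,j) \lor \neg D(p,p) \lor \neg D(i,p)) \land (\neg D(m,m) \lor D(l,l)))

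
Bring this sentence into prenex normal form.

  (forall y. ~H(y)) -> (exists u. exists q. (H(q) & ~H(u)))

Eliminate → and ↔ using ¬ and ∨.
  ~(forall y. ~H(y)) | (exists u. exists q. (H(q) & ~H(u)))
Drive negations inward (¬∀x A ≡ ∃x ¬A, ¬∃x A ≡ ∀x ¬A, De Morgan for ∧/∨):
  (exists y. H(y)) | (exists u. exists q. (H(q) & ~H(u)))
All bound variables are already distinct, so no renaming is needed.
Extract every quantifier outward, since the variables are now distinct and don't occur free across branches:
  exists y. exists u. exists q. (H(y) | H(q) & ~H(u))

exists y. exists u. exists q. (H(y) | H(q) & ~H(u))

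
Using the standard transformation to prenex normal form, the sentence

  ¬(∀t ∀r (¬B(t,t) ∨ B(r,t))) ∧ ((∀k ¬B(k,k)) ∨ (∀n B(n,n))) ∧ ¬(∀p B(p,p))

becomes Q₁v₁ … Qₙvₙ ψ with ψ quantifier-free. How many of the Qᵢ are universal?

2

Move each ¬ inward, flipping quantifiers it crosses:
  (∃t ∃r (B(t,t) ∧ ¬B(r,t))) ∧ ((∀k ¬B(k,k)) ∨ (∀n B(n,n))) ∧ (∃p ¬B(p,p))
All bound variables are already distinct, so no renaming is needed.
Pull the quantifiers to the front (each side's bound variable is not free in the other side):
  ∃t ∃r ∀k ∀n ∃p (B(t,t) ∧ ¬B(r,t) ∧ (¬B(k,k) ∨ B(n,n)) ∧ ¬B(p,p))
The prefix is ∃t ∃r ∀k ∀n ∃p: 2 universal, 3 existential.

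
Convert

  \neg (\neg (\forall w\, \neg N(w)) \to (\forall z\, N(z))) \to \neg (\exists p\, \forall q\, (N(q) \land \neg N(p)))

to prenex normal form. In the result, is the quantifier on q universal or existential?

existential

First replace A → B with ¬A ∨ B.
  \neg \neg (\neg \neg (\forall w\, \neg N(w)) \lor (\forall z\, N(z))) \lor \neg (\exists p\, \forall q\, (N(q) \land \neg N(p)))
Push ¬ through the quantifiers and connectives to reach negation normal form:
  (\forall w\, \neg N(w)) \lor (\forall z\, N(z)) \lor (\forall p\, \exists q\, (\neg N(q) \lor N(p)))
All bound variables are already distinct, so no renaming is needed.
Pull the quantifiers to the front (each side's bound variable is not free in the other side):
  \forall w\, \forall z\, \forall p\, \exists q\, (\neg N(w) \lor N(z) \lor \neg N(q) \lor N(p))
The quantifier \forall q sits under an odd number of negations (counting the antecedent side of each →), so it flips to \exists q.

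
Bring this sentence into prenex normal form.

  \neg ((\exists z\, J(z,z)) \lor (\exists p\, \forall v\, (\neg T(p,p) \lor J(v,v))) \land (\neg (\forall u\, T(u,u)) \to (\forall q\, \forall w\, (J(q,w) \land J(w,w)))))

\forall z\, \forall p\, \exists v\, \exists u\, \exists q\, \exists w\, (\neg J(z,z) \land (T(p,p) \land \neg J(v,v) \lor \neg T(u,u) \land (\neg J(q,w) \lor \neg J(w,w))))

First replace A → B with ¬A ∨ B.
  \neg ((\exists z\, J(z,z)) \lor (\exists p\, \forall v\, (\neg T(p,p) \lor J(v,v))) \land (\neg \neg (\forall u\, T(u,u)) \lor (\forall q\, \forall w\, (J(q,w) \land J(w,w)))))
Move each ¬ inward, flipping quantifiers it crosses:
  (\forall z\, \neg J(z,z)) \land ((\forall p\, \exists v\, (T(p,p) \land \neg J(v,v))) \lor (\exists u\, \neg T(u,u)) \land (\exists q\, \exists w\, (\neg J(q,w) \lor \neg J(w,w))))
Pull the quantifiers to the front (each side's bound variable is not free in the other side):
  \forall z\, \forall p\, \exists v\, \exists u\, \exists q\, \exists w\, (\neg J(z,z) \land (T(p,p) \land \neg J(v,v) \lor \neg T(u,u) \land (\neg J(q,w) \lor \neg J(w,w))))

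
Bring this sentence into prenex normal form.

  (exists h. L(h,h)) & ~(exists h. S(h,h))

Move each ¬ inward, flipping quantifiers it crosses:
  (exists h. L(h,h)) & (forall h. ~S(h,h))
Give each quantifier a distinct variable: h↦v1.
  (exists h. L(h,h)) & (forall v1. ~S(v1,v1))
Finally move all quantifiers to the prefix:
  exists h. forall v1. (L(h,h) & ~S(v1,v1))

exists h. forall v1. (L(h,h) & ~S(v1,v1))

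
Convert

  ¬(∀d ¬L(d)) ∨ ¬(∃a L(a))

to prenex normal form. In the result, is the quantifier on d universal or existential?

Push ¬ through the quantifiers and connectives to reach negation normal form:
  (∃d L(d)) ∨ (∀a ¬L(a))
Finally move all quantifiers to the prefix:
  ∃d ∀a (L(d) ∨ ¬L(a))
The quantifier ∀d sits under an odd number of negations, so it flips to ∃d.

existential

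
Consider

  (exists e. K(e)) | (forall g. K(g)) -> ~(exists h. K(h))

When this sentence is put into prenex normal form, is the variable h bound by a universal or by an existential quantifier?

Eliminate → and ↔ using ¬ and ∨.
  ~((exists e. K(e)) | (forall g. K(g))) | ~(exists h. K(h))
Push ¬ through the quantifiers and connectives to reach negation normal form:
  (forall e. ~K(e)) & (exists g. ~K(g)) | (forall h. ~K(h))
All bound variables are already distinct, so no renaming is needed.
Extract every quantifier outward, since the variables are now distinct and don't occur free across branches:
  forall e. exists g. forall h. (~K(e) & ~K(g) | ~K(h))
The quantifier exists h sits under an odd number of negations (counting the antecedent side of each →), so it flips to forall h.

universal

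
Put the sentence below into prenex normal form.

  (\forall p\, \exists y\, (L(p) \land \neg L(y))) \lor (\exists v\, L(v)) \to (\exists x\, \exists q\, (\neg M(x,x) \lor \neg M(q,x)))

\exists p\, \forall y\, \forall v\, \exists x\, \exists q\, ((\neg L(p) \lor L(y)) \land \neg L(v) \lor \neg M(x,x) \lor \neg M(q,x))

Eliminate → and ↔ using ¬ and ∨.
  \neg ((\forall p\, \exists y\, (L(p) \land \neg L(y))) \lor (\exists v\, L(v))) \lor (\exists x\, \exists q\, (\neg M(x,x) \lor \neg M(q,x)))
Move each ¬ inward, flipping quantifiers it crosses:
  (\exists p\, \forall y\, (\neg L(p) \lor L(y))) \land (\forall v\, \neg L(v)) \lor (\exists x\, \exists q\, (\neg M(x,x) \lor \neg M(q,x)))
All bound variables are already distinct, so no renaming is needed.
Pull the quantifiers to the front (each side's bound variable is not free in the other side):
  \exists p\, \forall y\, \forall v\, \exists x\, \exists q\, ((\neg L(p) \lor L(y)) \land \neg L(v) \lor \neg M(x,x) \lor \neg M(q,x))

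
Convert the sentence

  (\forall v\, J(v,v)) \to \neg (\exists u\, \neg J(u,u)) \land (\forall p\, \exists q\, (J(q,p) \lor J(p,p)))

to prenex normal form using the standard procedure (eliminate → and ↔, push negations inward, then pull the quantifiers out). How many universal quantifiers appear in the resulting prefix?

2

Rewrite implications/biconditionals: A → B as ¬A ∨ B.
  \neg (\forall v\, J(v,v)) \lor \neg (\exists u\, \neg J(u,u)) \land (\forall p\, \exists q\, (J(q,p) \lor J(p,p)))
Move each ¬ inward, flipping quantifiers it crosses:
  (\exists v\, \neg J(v,v)) \lor (\forall u\, J(u,u)) \land (\forall p\, \exists q\, (J(q,p) \lor J(p,p)))
All bound variables are already distinct, so no renaming is needed.
Finally move all quantifiers to the prefix:
  \exists v\, \forall u\, \forall p\, \exists q\, (\neg J(v,v) \lor J(u,u) \land (J(q,p) \lor J(p,p)))
The prefix is \exists v \forall u \forall p \exists q: 2 universal, 2 existential.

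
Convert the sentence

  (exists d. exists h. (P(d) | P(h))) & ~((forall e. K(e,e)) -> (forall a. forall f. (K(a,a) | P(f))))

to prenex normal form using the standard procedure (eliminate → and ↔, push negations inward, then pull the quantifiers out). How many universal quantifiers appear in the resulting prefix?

1

Rewrite implications/biconditionals: A → B as ¬A ∨ B.
  (exists d. exists h. (P(d) | P(h))) & ~(~(forall e. K(e,e)) | (forall a. forall f. (K(a,a) | P(f))))
Push ¬ through the quantifiers and connectives to reach negation normal form:
  (exists d. exists h. (P(d) | P(h))) & (forall e. K(e,e)) & (exists a. exists f. (~K(a,a) & ~P(f)))
All bound variables are already distinct, so no renaming is needed.
Extract every quantifier outward, since the variables are now distinct and don't occur free across branches:
  exists d. exists h. forall e. exists a. exists f. ((P(d) | P(h)) & K(e,e) & ~K(a,a) & ~P(f))
The prefix is exists d exists h forall e exists a exists f: 1 universal, 4 existential.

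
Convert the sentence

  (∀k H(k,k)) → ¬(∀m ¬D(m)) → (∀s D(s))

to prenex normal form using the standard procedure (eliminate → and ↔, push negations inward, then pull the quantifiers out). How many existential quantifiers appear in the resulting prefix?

Eliminate → and ↔ using ¬ and ∨.
  ¬(∀k H(k,k)) ∨ ¬¬(∀m ¬D(m)) ∨ (∀s D(s))
Move each ¬ inward, flipping quantifiers it crosses:
  (∃k ¬H(k,k)) ∨ (∀m ¬D(m)) ∨ (∀s D(s))
All bound variables are already distinct, so no renaming is needed.
Finally move all quantifiers to the prefix:
  ∃k ∀m ∀s (¬H(k,k) ∨ ¬D(m) ∨ D(s))
The prefix is ∃k ∀m ∀s: 2 universal, 1 existential.

1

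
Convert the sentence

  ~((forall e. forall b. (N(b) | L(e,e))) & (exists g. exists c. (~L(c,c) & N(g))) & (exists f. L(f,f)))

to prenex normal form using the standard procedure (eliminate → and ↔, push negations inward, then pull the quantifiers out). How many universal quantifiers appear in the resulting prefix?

3

Move each ¬ inward, flipping quantifiers it crosses:
  (exists e. exists b. (~N(b) & ~L(e,e))) | (forall g. forall c. (L(c,c) | ~N(g))) | (forall f. ~L(f,f))
Extract every quantifier outward, since the variables are now distinct and don't occur free across branches:
  exists e. exists b. forall g. forall c. forall f. (~N(b) & ~L(e,e) | L(c,c) | ~N(g) | ~L(f,f))
The prefix is exists e exists b forall g forall c forall f: 3 universal, 2 existential.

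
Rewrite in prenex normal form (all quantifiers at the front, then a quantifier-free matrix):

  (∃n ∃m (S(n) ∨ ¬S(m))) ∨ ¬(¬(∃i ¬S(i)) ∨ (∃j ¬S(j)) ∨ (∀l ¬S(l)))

∃n ∃m ∃i ∀j ∃l (S(n) ∨ ¬S(m) ∨ ¬S(i) ∧ S(j) ∧ S(l))

Move each ¬ inward, flipping quantifiers it crosses:
  (∃n ∃m (S(n) ∨ ¬S(m))) ∨ (∃i ¬S(i)) ∧ (∀j S(j)) ∧ (∃l S(l))
All bound variables are already distinct, so no renaming is needed.
Extract every quantifier outward, since the variables are now distinct and don't occur free across branches:
  ∃n ∃m ∃i ∀j ∃l (S(n) ∨ ¬S(m) ∨ ¬S(i) ∧ S(j) ∧ S(l))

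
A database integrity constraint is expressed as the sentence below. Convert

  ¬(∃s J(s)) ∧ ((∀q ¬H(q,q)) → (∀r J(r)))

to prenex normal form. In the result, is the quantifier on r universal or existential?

universal

Rewrite implications/biconditionals: A → B as ¬A ∨ B.
  ¬(∃s J(s)) ∧ (¬(∀q ¬H(q,q)) ∨ (∀r J(r)))
Move each ¬ inward, flipping quantifiers it crosses:
  (∀s ¬J(s)) ∧ ((∃q H(q,q)) ∨ (∀r J(r)))
All bound variables are already distinct, so no renaming is needed.
Finally move all quantifiers to the prefix:
  ∀s ∃q ∀r (¬J(s) ∧ (H(q,q) ∨ J(r)))
The quantifier ∀r sits under an even number of negations (counting the antecedent side of each →), so it remains universal.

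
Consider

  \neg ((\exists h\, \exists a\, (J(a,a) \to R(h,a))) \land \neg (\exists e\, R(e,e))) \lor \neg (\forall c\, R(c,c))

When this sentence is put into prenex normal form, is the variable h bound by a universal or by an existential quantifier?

universal

First replace A → B with ¬A ∨ B.
  \neg ((\exists h\, \exists a\, (\neg J(a,a) \lor R(h,a))) \land \neg (\exists e\, R(e,e))) \lor \neg (\forall c\, R(c,c))
Move each ¬ inward, flipping quantifiers it crosses:
  (\forall h\, \forall a\, (J(a,a) \land \neg R(h,a))) \lor (\exists e\, R(e,e)) \lor (\exists c\, \neg R(c,c))
All bound variables are already distinct, so no renaming is needed.
Pull the quantifiers to the front (each side's bound variable is not free in the other side):
  \forall h\, \forall a\, \exists e\, \exists c\, (J(a,a) \land \neg R(h,a) \lor R(e,e) \lor \neg R(c,c))
The quantifier \exists h sits under an odd number of negations (counting the antecedent side of each →), so it flips to \forall h.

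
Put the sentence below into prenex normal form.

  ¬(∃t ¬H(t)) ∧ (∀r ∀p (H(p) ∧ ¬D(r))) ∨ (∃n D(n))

∀t ∀r ∀p ∃n (H(t) ∧ H(p) ∧ ¬D(r) ∨ D(n))

Move each ¬ inward, flipping quantifiers it crosses:
  (∀t H(t)) ∧ (∀r ∀p (H(p) ∧ ¬D(r))) ∨ (∃n D(n))
All bound variables are already distinct, so no renaming is needed.
Pull the quantifiers to the front (each side's bound variable is not free in the other side):
  ∀t ∀r ∀p ∃n (H(t) ∧ H(p) ∧ ¬D(r) ∨ D(n))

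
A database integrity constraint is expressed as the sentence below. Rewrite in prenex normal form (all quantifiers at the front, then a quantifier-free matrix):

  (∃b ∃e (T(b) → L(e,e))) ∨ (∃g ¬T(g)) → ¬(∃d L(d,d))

First replace A → B with ¬A ∨ B.
  ¬((∃b ∃e (¬T(b) ∨ L(e,e))) ∨ (∃g ¬T(g))) ∨ ¬(∃d L(d,d))
Move each ¬ inward, flipping quantifiers it crosses:
  (∀b ∀e (T(b) ∧ ¬L(e,e))) ∧ (∀g T(g)) ∨ (∀d ¬L(d,d))
All bound variables are already distinct, so no renaming is needed.
Finally move all quantifiers to the prefix:
  ∀b ∀e ∀g ∀d (T(b) ∧ ¬L(e,e) ∧ T(g) ∨ ¬L(d,d))

∀b ∀e ∀g ∀d (T(b) ∧ ¬L(e,e) ∧ T(g) ∨ ¬L(d,d))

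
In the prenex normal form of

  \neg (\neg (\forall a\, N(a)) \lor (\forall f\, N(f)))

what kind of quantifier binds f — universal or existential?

Drive negations inward (¬∀x A ≡ ∃x ¬A, ¬∃x A ≡ ∀x ¬A, De Morgan for ∧/∨):
  (\forall a\, N(a)) \land (\exists f\, \neg N(f))
All bound variables are already distinct, so no renaming is needed.
Finally move all quantifiers to the prefix:
  \forall a\, \exists f\, (N(a) \land \neg N(f))
The quantifier \forall f sits under an odd number of negations, so it flips to \exists f.

existential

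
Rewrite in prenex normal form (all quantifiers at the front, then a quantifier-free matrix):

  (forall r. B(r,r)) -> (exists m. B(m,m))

exists r. exists m. (~B(r,r) | B(m,m))

Rewrite implications/biconditionals: A → B as ¬A ∨ B.
  ~(forall r. B(r,r)) | (exists m. B(m,m))
Drive negations inward (¬∀x A ≡ ∃x ¬A, ¬∃x A ≡ ∀x ¬A, De Morgan for ∧/∨):
  (exists r. ~B(r,r)) | (exists m. B(m,m))
All bound variables are already distinct, so no renaming is needed.
Extract every quantifier outward, since the variables are now distinct and don't occur free across branches:
  exists r. exists m. (~B(r,r) | B(m,m))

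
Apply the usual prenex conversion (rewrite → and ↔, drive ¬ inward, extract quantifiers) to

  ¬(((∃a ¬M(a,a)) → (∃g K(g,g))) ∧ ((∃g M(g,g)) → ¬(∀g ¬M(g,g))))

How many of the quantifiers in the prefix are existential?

2

Rewrite implications/biconditionals: A → B as ¬A ∨ B.
  ¬((¬(∃a ¬M(a,a)) ∨ (∃g K(g,g))) ∧ (¬(∃g M(g,g)) ∨ ¬(∀g ¬M(g,g))))
Move each ¬ inward, flipping quantifiers it crosses:
  (∃a ¬M(a,a)) ∧ (∀g ¬K(g,g)) ∨ (∃g M(g,g)) ∧ (∀g ¬M(g,g))
Give each quantifier a distinct variable: g↦c, g↦q.
  (∃a ¬M(a,a)) ∧ (∀g ¬K(g,g)) ∨ (∃c M(c,c)) ∧ (∀q ¬M(q,q))
Finally move all quantifiers to the prefix:
  ∃a ∀g ∃c ∀q (¬M(a,a) ∧ ¬K(g,g) ∨ M(c,c) ∧ ¬M(q,q))
The prefix is ∃a ∀g ∃c ∀q: 2 universal, 2 existential.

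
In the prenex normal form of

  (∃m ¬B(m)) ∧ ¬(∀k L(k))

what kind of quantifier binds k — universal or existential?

existential

Move each ¬ inward, flipping quantifiers it crosses:
  (∃m ¬B(m)) ∧ (∃k ¬L(k))
Pull the quantifiers to the front (each side's bound variable is not free in the other side):
  ∃m ∃k (¬B(m) ∧ ¬L(k))
The quantifier ∀k sits under an odd number of negations, so it flips to ∃k.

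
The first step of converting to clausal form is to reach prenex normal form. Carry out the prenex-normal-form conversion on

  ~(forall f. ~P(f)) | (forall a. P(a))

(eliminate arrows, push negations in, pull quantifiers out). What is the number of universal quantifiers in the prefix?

Move each ¬ inward, flipping quantifiers it crosses:
  (exists f. P(f)) | (forall a. P(a))
All bound variables are already distinct, so no renaming is needed.
Extract every quantifier outward, since the variables are now distinct and don't occur free across branches:
  exists f. forall a. (P(f) | P(a))
The prefix is exists f forall a: 1 universal, 1 existential.

1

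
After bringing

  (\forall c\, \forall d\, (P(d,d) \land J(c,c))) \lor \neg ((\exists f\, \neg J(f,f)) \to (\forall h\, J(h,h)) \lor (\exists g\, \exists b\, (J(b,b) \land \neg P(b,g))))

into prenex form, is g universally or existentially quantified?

universal

Eliminate → and ↔ using ¬ and ∨.
  (\forall c\, \forall d\, (P(d,d) \land J(c,c))) \lor \neg (\neg (\exists f\, \neg J(f,f)) \lor (\forall h\, J(h,h)) \lor (\exists g\, \exists b\, (J(b,b) \land \neg P(b,g))))
Move each ¬ inward, flipping quantifiers it crosses:
  (\forall c\, \forall d\, (P(d,d) \land J(c,c))) \lor (\exists f\, \neg J(f,f)) \land (\exists h\, \neg J(h,h)) \land (\forall g\, \forall b\, (\neg J(b,b) \lor P(b,g)))
Extract every quantifier outward, since the variables are now distinct and don't occur free across branches:
  \forall c\, \forall d\, \exists f\, \exists h\, \forall g\, \forall b\, (P(d,d) \land J(c,c) \lor \neg J(f,f) \land \neg J(h,h) \land (\neg J(b,b) \lor P(b,g)))
The quantifier \exists g sits under an odd number of negations (counting the antecedent side of each →), so it flips to \forall g.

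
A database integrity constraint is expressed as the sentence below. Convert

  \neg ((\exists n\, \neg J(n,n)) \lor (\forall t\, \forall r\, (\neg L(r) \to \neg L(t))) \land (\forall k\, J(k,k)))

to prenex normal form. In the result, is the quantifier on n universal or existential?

universal

Rewrite implications/biconditionals: A → B as ¬A ∨ B.
  \neg ((\exists n\, \neg J(n,n)) \lor (\forall t\, \forall r\, (\neg \neg L(r) \lor \neg L(t))) \land (\forall k\, J(k,k)))
Drive negations inward (¬∀x A ≡ ∃x ¬A, ¬∃x A ≡ ∀x ¬A, De Morgan for ∧/∨):
  (\forall n\, J(n,n)) \land ((\exists t\, \exists r\, (\neg L(r) \land L(t))) \lor (\exists k\, \neg J(k,k)))
All bound variables are already distinct, so no renaming is needed.
Extract every quantifier outward, since the variables are now distinct and don't occur free across branches:
  \forall n\, \exists t\, \exists r\, \exists k\, (J(n,n) \land (\neg L(r) \land L(t) \lor \neg J(k,k)))
The quantifier \exists n sits under an odd number of negations (counting the antecedent side of each →), so it flips to \forall n.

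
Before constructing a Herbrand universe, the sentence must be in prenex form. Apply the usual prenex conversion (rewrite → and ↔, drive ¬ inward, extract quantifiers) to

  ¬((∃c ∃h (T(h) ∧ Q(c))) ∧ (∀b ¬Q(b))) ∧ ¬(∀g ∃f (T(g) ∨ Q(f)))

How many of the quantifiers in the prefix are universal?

3

Drive negations inward (¬∀x A ≡ ∃x ¬A, ¬∃x A ≡ ∀x ¬A, De Morgan for ∧/∨):
  ((∀c ∀h (¬T(h) ∨ ¬Q(c))) ∨ (∃b Q(b))) ∧ (∃g ∀f (¬T(g) ∧ ¬Q(f)))
All bound variables are already distinct, so no renaming is needed.
Finally move all quantifiers to the prefix:
  ∀c ∀h ∃b ∃g ∀f ((¬T(h) ∨ ¬Q(c) ∨ Q(b)) ∧ ¬T(g) ∧ ¬Q(f))
The prefix is ∀c ∀h ∃b ∃g ∀f: 3 universal, 2 existential.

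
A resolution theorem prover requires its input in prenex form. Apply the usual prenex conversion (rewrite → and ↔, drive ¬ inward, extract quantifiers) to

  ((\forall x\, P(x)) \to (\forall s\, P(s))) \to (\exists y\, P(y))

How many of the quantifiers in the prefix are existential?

Rewrite implications/biconditionals: A → B as ¬A ∨ B.
  \neg (\neg (\forall x\, P(x)) \lor (\forall s\, P(s))) \lor (\exists y\, P(y))
Push ¬ through the quantifiers and connectives to reach negation normal form:
  (\forall x\, P(x)) \land (\exists s\, \neg P(s)) \lor (\exists y\, P(y))
Extract every quantifier outward, since the variables are now distinct and don't occur free across branches:
  \forall x\, \exists s\, \exists y\, (P(x) \land \neg P(s) \lor P(y))
The prefix is \forall x \exists s \exists y: 1 universal, 2 existential.

2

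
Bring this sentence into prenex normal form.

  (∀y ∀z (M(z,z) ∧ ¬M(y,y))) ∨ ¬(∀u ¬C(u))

∀y ∀z ∃u (M(z,z) ∧ ¬M(y,y) ∨ C(u))

Push ¬ through the quantifiers and connectives to reach negation normal form:
  (∀y ∀z (M(z,z) ∧ ¬M(y,y))) ∨ (∃u C(u))
Pull the quantifiers to the front (each side's bound variable is not free in the other side):
  ∀y ∀z ∃u (M(z,z) ∧ ¬M(y,y) ∨ C(u))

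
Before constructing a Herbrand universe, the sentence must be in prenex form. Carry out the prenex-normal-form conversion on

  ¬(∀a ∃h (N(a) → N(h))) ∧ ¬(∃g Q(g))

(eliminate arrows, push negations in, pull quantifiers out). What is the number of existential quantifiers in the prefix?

First replace A → B with ¬A ∨ B.
  ¬(∀a ∃h (¬N(a) ∨ N(h))) ∧ ¬(∃g Q(g))
Push ¬ through the quantifiers and connectives to reach negation normal form:
  (∃a ∀h (N(a) ∧ ¬N(h))) ∧ (∀g ¬Q(g))
Extract every quantifier outward, since the variables are now distinct and don't occur free across branches:
  ∃a ∀h ∀g (N(a) ∧ ¬N(h) ∧ ¬Q(g))
The prefix is ∃a ∀h ∀g: 2 universal, 1 existential.

1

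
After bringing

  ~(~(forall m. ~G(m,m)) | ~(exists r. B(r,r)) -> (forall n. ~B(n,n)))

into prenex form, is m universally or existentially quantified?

Eliminate → and ↔ using ¬ and ∨.
  ~(~(~(forall m. ~G(m,m)) | ~(exists r. B(r,r))) | (forall n. ~B(n,n)))
Move each ¬ inward, flipping quantifiers it crosses:
  ((exists m. G(m,m)) | (forall r. ~B(r,r))) & (exists n. B(n,n))
All bound variables are already distinct, so no renaming is needed.
Extract every quantifier outward, since the variables are now distinct and don't occur free across branches:
  exists m. forall r. exists n. ((G(m,m) | ~B(r,r)) & B(n,n))
The quantifier forall m sits under an odd number of negations (counting the antecedent side of each →), so it flips to exists m.

existential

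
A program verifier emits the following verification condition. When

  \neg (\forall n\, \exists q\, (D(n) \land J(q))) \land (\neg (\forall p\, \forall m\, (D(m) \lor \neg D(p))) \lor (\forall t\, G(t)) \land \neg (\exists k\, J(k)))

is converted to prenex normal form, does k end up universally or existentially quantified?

universal

Push ¬ through the quantifiers and connectives to reach negation normal form:
  (\exists n\, \forall q\, (\neg D(n) \lor \neg J(q))) \land ((\exists p\, \exists m\, (\neg D(m) \land D(p))) \lor (\forall t\, G(t)) \land (\forall k\, \neg J(k)))
Finally move all quantifiers to the prefix:
  \exists n\, \forall q\, \exists p\, \exists m\, \forall t\, \forall k\, ((\neg D(n) \lor \neg J(q)) \land (\neg D(m) \land D(p) \lor G(t) \land \neg J(k)))
The quantifier \exists k sits under an odd number of negations, so it flips to \forall k.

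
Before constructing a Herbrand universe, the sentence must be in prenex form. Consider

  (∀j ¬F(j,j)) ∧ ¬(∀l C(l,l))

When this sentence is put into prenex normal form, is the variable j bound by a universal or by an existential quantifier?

universal

Push ¬ through the quantifiers and connectives to reach negation normal form:
  (∀j ¬F(j,j)) ∧ (∃l ¬C(l,l))
Extract every quantifier outward, since the variables are now distinct and don't occur free across branches:
  ∀j ∃l (¬F(j,j) ∧ ¬C(l,l))
The quantifier ∀j sits under an even number of negations, so it remains universal.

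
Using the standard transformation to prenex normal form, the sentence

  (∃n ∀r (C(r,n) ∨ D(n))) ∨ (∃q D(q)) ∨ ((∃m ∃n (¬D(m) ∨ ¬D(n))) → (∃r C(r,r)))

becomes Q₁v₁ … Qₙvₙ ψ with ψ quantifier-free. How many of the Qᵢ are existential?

3

Rewrite implications/biconditionals: A → B as ¬A ∨ B.
  (∃n ∀r (C(r,n) ∨ D(n))) ∨ (∃q D(q)) ∨ ¬(∃m ∃n (¬D(m) ∨ ¬D(n))) ∨ (∃r C(r,r))
Move each ¬ inward, flipping quantifiers it crosses:
  (∃n ∀r (C(r,n) ∨ D(n))) ∨ (∃q D(q)) ∨ (∀m ∀n (D(m) ∧ D(n))) ∨ (∃r C(r,r))
Rename bound variables to avoid capture: n↦z1, r↦x.
  (∃n ∀r (C(r,n) ∨ D(n))) ∨ (∃q D(q)) ∨ (∀m ∀z1 (D(m) ∧ D(z1))) ∨ (∃x C(x,x))
Pull the quantifiers to the front (each side's bound variable is not free in the other side):
  ∃n ∀r ∃q ∀m ∀z1 ∃x (C(r,n) ∨ D(n) ∨ D(q) ∨ D(m) ∧ D(z1) ∨ C(x,x))
The prefix is ∃n ∀r ∃q ∀m ∀z1 ∃x: 3 universal, 3 existential.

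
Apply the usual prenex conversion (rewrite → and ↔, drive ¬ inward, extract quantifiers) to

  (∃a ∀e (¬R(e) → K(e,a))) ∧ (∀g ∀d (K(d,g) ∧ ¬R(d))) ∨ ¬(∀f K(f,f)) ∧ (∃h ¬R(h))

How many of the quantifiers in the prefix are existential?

Rewrite implications/biconditionals: A → B as ¬A ∨ B.
  (∃a ∀e (¬¬R(e) ∨ K(e,a))) ∧ (∀g ∀d (K(d,g) ∧ ¬R(d))) ∨ ¬(∀f K(f,f)) ∧ (∃h ¬R(h))
Push ¬ through the quantifiers and connectives to reach negation normal form:
  (∃a ∀e (R(e) ∨ K(e,a))) ∧ (∀g ∀d (K(d,g) ∧ ¬R(d))) ∨ (∃f ¬K(f,f)) ∧ (∃h ¬R(h))
All bound variables are already distinct, so no renaming is needed.
Finally move all quantifiers to the prefix:
  ∃a ∀e ∀g ∀d ∃f ∃h ((R(e) ∨ K(e,a)) ∧ K(d,g) ∧ ¬R(d) ∨ ¬K(f,f) ∧ ¬R(h))
The prefix is ∃a ∀e ∀g ∀d ∃f ∃h: 3 universal, 3 existential.

3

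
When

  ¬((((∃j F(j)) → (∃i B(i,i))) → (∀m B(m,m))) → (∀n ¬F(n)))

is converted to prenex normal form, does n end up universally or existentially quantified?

Eliminate → and ↔ using ¬ and ∨.
  ¬(¬(¬(¬(∃j F(j)) ∨ (∃i B(i,i))) ∨ (∀m B(m,m))) ∨ (∀n ¬F(n)))
Push ¬ through the quantifiers and connectives to reach negation normal form:
  ((∃j F(j)) ∧ (∀i ¬B(i,i)) ∨ (∀m B(m,m))) ∧ (∃n F(n))
All bound variables are already distinct, so no renaming is needed.
Extract every quantifier outward, since the variables are now distinct and don't occur free across branches:
  ∃j ∀i ∀m ∃n ((F(j) ∧ ¬B(i,i) ∨ B(m,m)) ∧ F(n))
The quantifier ∀n sits under an odd number of negations (counting the antecedent side of each →), so it flips to ∃n.

existential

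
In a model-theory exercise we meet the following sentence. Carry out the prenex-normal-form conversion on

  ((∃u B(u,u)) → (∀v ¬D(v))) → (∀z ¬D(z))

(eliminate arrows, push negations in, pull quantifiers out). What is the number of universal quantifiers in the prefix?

Rewrite implications/biconditionals: A → B as ¬A ∨ B.
  ¬(¬(∃u B(u,u)) ∨ (∀v ¬D(v))) ∨ (∀z ¬D(z))
Move each ¬ inward, flipping quantifiers it crosses:
  (∃u B(u,u)) ∧ (∃v D(v)) ∨ (∀z ¬D(z))
Extract every quantifier outward, since the variables are now distinct and don't occur free across branches:
  ∃u ∃v ∀z (B(u,u) ∧ D(v) ∨ ¬D(z))
The prefix is ∃u ∃v ∀z: 1 universal, 2 existential.

1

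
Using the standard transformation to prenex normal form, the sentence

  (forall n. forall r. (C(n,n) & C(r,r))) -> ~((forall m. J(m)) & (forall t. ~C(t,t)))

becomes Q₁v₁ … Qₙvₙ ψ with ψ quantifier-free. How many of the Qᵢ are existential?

First replace A → B with ¬A ∨ B.
  ~(forall n. forall r. (C(n,n) & C(r,r))) | ~((forall m. J(m)) & (forall t. ~C(t,t)))
Move each ¬ inward, flipping quantifiers it crosses:
  (exists n. exists r. (~C(n,n) | ~C(r,r))) | (exists m. ~J(m)) | (exists t. C(t,t))
All bound variables are already distinct, so no renaming is needed.
Extract every quantifier outward, since the variables are now distinct and don't occur free across branches:
  exists n. exists r. exists m. exists t. (~C(n,n) | ~C(r,r) | ~J(m) | C(t,t))
The prefix is exists n exists r exists m exists t: 0 universal, 4 existential.

4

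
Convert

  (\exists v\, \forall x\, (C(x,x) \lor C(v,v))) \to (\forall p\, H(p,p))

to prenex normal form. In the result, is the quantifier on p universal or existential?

First replace A → B with ¬A ∨ B.
  \neg (\exists v\, \forall x\, (C(x,x) \lor C(v,v))) \lor (\forall p\, H(p,p))
Push ¬ through the quantifiers and connectives to reach negation normal form:
  (\forall v\, \exists x\, (\neg C(x,x) \land \neg C(v,v))) \lor (\forall p\, H(p,p))
All bound variables are already distinct, so no renaming is needed.
Finally move all quantifiers to the prefix:
  \forall v\, \exists x\, \forall p\, (\neg C(x,x) \land \neg C(v,v) \lor H(p,p))
The quantifier \forall p sits under an even number of negations (counting the antecedent side of each →), so it remains universal.

universal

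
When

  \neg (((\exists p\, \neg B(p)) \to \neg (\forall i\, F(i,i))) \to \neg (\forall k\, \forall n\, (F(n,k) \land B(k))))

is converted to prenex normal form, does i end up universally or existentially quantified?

Rewrite implications/biconditionals: A → B as ¬A ∨ B.
  \neg (\neg (\neg (\exists p\, \neg B(p)) \lor \neg (\forall i\, F(i,i))) \lor \neg (\forall k\, \forall n\, (F(n,k) \land B(k))))
Push ¬ through the quantifiers and connectives to reach negation normal form:
  ((\forall p\, B(p)) \lor (\exists i\, \neg F(i,i))) \land (\forall k\, \forall n\, (F(n,k) \land B(k)))
Pull the quantifiers to the front (each side's bound variable is not free in the other side):
  \forall p\, \exists i\, \forall k\, \forall n\, ((B(p) \lor \neg F(i,i)) \land F(n,k) \land B(k))
The quantifier \forall i sits under an odd number of negations (counting the antecedent side of each →), so it flips to \exists i.

existential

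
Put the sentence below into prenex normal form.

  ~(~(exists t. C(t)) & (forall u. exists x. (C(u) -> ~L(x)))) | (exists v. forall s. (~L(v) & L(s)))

exists t. exists u. forall x. exists v. forall s. (C(t) | C(u) & L(x) | ~L(v) & L(s))

First replace A → B with ¬A ∨ B.
  ~(~(exists t. C(t)) & (forall u. exists x. (~C(u) | ~L(x)))) | (exists v. forall s. (~L(v) & L(s)))
Push ¬ through the quantifiers and connectives to reach negation normal form:
  (exists t. C(t)) | (exists u. forall x. (C(u) & L(x))) | (exists v. forall s. (~L(v) & L(s)))
Finally move all quantifiers to the prefix:
  exists t. exists u. forall x. exists v. forall s. (C(t) | C(u) & L(x) | ~L(v) & L(s))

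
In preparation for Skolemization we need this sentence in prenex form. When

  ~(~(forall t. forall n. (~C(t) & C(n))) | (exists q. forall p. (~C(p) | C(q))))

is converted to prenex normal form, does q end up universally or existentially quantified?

universal

Move each ¬ inward, flipping quantifiers it crosses:
  (forall t. forall n. (~C(t) & C(n))) & (forall q. exists p. (C(p) & ~C(q)))
All bound variables are already distinct, so no renaming is needed.
Finally move all quantifiers to the prefix:
  forall t. forall n. forall q. exists p. (~C(t) & C(n) & C(p) & ~C(q))
The quantifier exists q sits under an odd number of negations, so it flips to forall q.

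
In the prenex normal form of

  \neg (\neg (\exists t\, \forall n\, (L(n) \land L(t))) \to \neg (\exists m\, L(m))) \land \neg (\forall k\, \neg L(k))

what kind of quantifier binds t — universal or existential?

First replace A → B with ¬A ∨ B.
  \neg (\neg \neg (\exists t\, \forall n\, (L(n) \land L(t))) \lor \neg (\exists m\, L(m))) \land \neg (\forall k\, \neg L(k))
Drive negations inward (¬∀x A ≡ ∃x ¬A, ¬∃x A ≡ ∀x ¬A, De Morgan for ∧/∨):
  (\forall t\, \exists n\, (\neg L(n) \lor \neg L(t))) \land (\exists m\, L(m)) \land (\exists k\, L(k))
All bound variables are already distinct, so no renaming is needed.
Pull the quantifiers to the front (each side's bound variable is not free in the other side):
  \forall t\, \exists n\, \exists m\, \exists k\, ((\neg L(n) \lor \neg L(t)) \land L(m) \land L(k))
The quantifier \exists t sits under an odd number of negations (counting the antecedent side of each →), so it flips to \forall t.

universal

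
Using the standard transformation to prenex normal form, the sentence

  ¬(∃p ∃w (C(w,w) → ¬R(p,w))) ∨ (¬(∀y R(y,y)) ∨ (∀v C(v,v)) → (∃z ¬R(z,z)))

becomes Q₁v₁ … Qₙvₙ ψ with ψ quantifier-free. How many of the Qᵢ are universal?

3

First replace A → B with ¬A ∨ B.
  ¬(∃p ∃w (¬C(w,w) ∨ ¬R(p,w))) ∨ ¬(¬(∀y R(y,y)) ∨ (∀v C(v,v))) ∨ (∃z ¬R(z,z))
Drive negations inward (¬∀x A ≡ ∃x ¬A, ¬∃x A ≡ ∀x ¬A, De Morgan for ∧/∨):
  (∀p ∀w (C(w,w) ∧ R(p,w))) ∨ (∀y R(y,y)) ∧ (∃v ¬C(v,v)) ∨ (∃z ¬R(z,z))
All bound variables are already distinct, so no renaming is needed.
Finally move all quantifiers to the prefix:
  ∀p ∀w ∀y ∃v ∃z (C(w,w) ∧ R(p,w) ∨ R(y,y) ∧ ¬C(v,v) ∨ ¬R(z,z))
The prefix is ∀p ∀w ∀y ∃v ∃z: 3 universal, 2 existential.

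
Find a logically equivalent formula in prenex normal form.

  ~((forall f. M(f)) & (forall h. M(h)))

exists f. exists h. (~M(f) | ~M(h))

Move each ¬ inward, flipping quantifiers it crosses:
  (exists f. ~M(f)) | (exists h. ~M(h))
All bound variables are already distinct, so no renaming is needed.
Pull the quantifiers to the front (each side's bound variable is not free in the other side):
  exists f. exists h. (~M(f) | ~M(h))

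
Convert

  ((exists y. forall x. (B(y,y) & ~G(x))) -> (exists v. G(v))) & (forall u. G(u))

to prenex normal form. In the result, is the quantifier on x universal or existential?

existential

First replace A → B with ¬A ∨ B.
  (~(exists y. forall x. (B(y,y) & ~G(x))) | (exists v. G(v))) & (forall u. G(u))
Move each ¬ inward, flipping quantifiers it crosses:
  ((forall y. exists x. (~B(y,y) | G(x))) | (exists v. G(v))) & (forall u. G(u))
All bound variables are already distinct, so no renaming is needed.
Pull the quantifiers to the front (each side's bound variable is not free in the other side):
  forall y. exists x. exists v. forall u. ((~B(y,y) | G(x) | G(v)) & G(u))
The quantifier forall x sits under an odd number of negations (counting the antecedent side of each →), so it flips to exists x.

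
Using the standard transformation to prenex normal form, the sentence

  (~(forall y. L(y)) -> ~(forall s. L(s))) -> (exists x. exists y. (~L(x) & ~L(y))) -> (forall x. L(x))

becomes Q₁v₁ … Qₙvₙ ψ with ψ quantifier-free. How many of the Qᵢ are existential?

1

First replace A → B with ¬A ∨ B.
  ~(~~(forall y. L(y)) | ~(forall s. L(s))) | ~(exists x. exists y. (~L(x) & ~L(y))) | (forall x. L(x))
Push ¬ through the quantifiers and connectives to reach negation normal form:
  (exists y. ~L(y)) & (forall s. L(s)) | (forall x. forall y. (L(x) | L(y))) | (forall x. L(x))
Give each quantifier a distinct variable: y↦c, x↦t.
  (exists y. ~L(y)) & (forall s. L(s)) | (forall x. forall c. (L(x) | L(c))) | (forall t. L(t))
Pull the quantifiers to the front (each side's bound variable is not free in the other side):
  exists y. forall s. forall x. forall c. forall t. (~L(y) & L(s) | L(x) | L(c) | L(t))
The prefix is exists y forall s forall x forall c forall t: 4 universal, 1 existential.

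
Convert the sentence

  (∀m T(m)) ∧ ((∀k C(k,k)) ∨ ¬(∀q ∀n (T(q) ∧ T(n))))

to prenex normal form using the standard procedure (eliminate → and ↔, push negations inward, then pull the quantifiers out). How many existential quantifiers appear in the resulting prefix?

2

Move each ¬ inward, flipping quantifiers it crosses:
  (∀m T(m)) ∧ ((∀k C(k,k)) ∨ (∃q ∃n (¬T(q) ∨ ¬T(n))))
Pull the quantifiers to the front (each side's bound variable is not free in the other side):
  ∀m ∀k ∃q ∃n (T(m) ∧ (C(k,k) ∨ ¬T(q) ∨ ¬T(n)))
The prefix is ∀m ∀k ∃q ∃n: 2 universal, 2 existential.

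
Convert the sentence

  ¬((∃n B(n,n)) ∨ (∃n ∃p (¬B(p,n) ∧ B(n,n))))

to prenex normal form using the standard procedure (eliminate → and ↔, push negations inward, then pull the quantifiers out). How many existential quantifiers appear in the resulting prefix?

0

Push ¬ through the quantifiers and connectives to reach negation normal form:
  (∀n ¬B(n,n)) ∧ (∀n ∀p (B(p,n) ∨ ¬B(n,n)))
Give each quantifier a distinct variable: n↦b.
  (∀n ¬B(n,n)) ∧ (∀b ∀p (B(p,b) ∨ ¬B(b,b)))
Extract every quantifier outward, since the variables are now distinct and don't occur free across branches:
  ∀n ∀b ∀p (¬B(n,n) ∧ (B(p,b) ∨ ¬B(b,b)))
The prefix is ∀n ∀b ∀p: 3 universal, 0 existential.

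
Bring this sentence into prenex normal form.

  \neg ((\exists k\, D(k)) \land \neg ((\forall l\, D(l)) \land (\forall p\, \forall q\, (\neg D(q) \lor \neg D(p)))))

Push ¬ through the quantifiers and connectives to reach negation normal form:
  (\forall k\, \neg D(k)) \lor (\forall l\, D(l)) \land (\forall p\, \forall q\, (\neg D(q) \lor \neg D(p)))
All bound variables are already distinct, so no renaming is needed.
Finally move all quantifiers to the prefix:
  \forall k\, \forall l\, \forall p\, \forall q\, (\neg D(k) \lor D(l) \land (\neg D(q) \lor \neg D(p)))

\forall k\, \forall l\, \forall p\, \forall q\, (\neg D(k) \lor D(l) \land (\neg D(q) \lor \neg D(p)))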